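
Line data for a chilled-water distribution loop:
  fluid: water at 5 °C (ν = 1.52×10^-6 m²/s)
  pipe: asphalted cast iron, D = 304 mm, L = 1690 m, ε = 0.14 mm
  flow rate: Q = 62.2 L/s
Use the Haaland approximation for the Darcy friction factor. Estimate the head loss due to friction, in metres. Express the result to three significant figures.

h_f ≈ 3.89 m

V = 4Q/(πD²) = 4·0.0622/(π·0.304²) = 0.8569 m/s
Re = VD/ν = 0.8569·0.304/1.52×10^-6 = 1.71×10^5 → turbulent
ε/D = 0.14/304 = 4.61×10^-4
Haaland: f = 0.01870
h_f = f(L/D)V²/(2g) = 0.01870·(1690/0.304)·0.8569²/(2·9.81) = 3.891 m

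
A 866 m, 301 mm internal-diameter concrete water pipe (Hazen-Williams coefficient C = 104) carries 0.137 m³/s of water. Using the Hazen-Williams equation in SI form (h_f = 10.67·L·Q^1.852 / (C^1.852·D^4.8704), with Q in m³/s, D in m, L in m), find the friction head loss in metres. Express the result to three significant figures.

h_f ≈ 14.8 m

h_f = 10.67·866·0.137^1.852 / (104^1.852·0.301^4.8704) = 14.82 m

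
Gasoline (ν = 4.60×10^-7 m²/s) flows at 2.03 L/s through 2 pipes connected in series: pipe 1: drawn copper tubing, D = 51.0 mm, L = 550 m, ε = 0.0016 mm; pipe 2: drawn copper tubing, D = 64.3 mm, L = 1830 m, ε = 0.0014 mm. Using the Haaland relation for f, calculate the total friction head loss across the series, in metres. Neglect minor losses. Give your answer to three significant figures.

Pipe 1: V = 0.9937 m/s, Re = 1.10×10^5, ε/D = 3.14×10^-5, f = 0.01760, h_1 = f(L/D)V²/2g = 9.555 m
Pipe 2: V = 0.6251 m/s, Re = 8.74×10^4, ε/D = 2.18×10^-5, f = 0.01841, h_2 = f(L/D)V²/2g = 10.44 m
Series → Q common, losses add: H = Σh = 19.99 m

H ≈ 20.0 m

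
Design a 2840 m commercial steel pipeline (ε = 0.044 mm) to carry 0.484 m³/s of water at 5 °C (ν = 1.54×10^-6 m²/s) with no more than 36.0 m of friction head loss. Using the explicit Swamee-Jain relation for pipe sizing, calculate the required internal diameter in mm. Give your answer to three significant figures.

D ≈ 465 mm

Swamee-Jain (Type III): D = 0.66·[ε^1.25·(LQ²/(gh_f))^4.75 + ν·Q^9.4·(L/(gh_f))^5.2]^0.04
LQ²/(gh_f) = 1.884; L/(gh_f) = 8.042
Term 1 = ε^1.25·(…)^4.75 = 7.26×10^-5; Term 2 = ν·Q^9.4·(…)^5.2 = 8.57×10^-5
D = 0.66·(7.26×10^-5 + 8.57×10^-5)^0.04 = 0.4651 m = 465 mm
Check: V = 2.85 m/s, Re = 8.60×10^5, f = 0.01361, h_f = 34.4 m ≈ 36.0 m ✓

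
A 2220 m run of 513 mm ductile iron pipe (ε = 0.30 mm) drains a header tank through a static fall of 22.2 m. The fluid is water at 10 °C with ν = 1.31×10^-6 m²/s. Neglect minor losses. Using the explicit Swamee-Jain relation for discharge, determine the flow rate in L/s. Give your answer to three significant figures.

Swamee-Jain (Type II): Q = -0.965·√(gD⁵h_f/L)·ln[ε/(3.7D) + √(3.17ν²L/(gD³h_f))]
√(gD⁵h_f/L) = √(9.81·0.513⁵·22.2/2220) = 0.05904
ε/(3.7D) = 1.58×10^-4; √(3.17ν²L/(gD³h_f)) = 2.03×10^-5
Q = -0.965·0.05904·ln(1.783×10^-4) = 0.4918 m³/s
Check: V = 2.38 m/s, Re = 9.32×10^5, f = 0.01788, h_f = 22.3 m ≈ 22.2 m ✓

Q ≈ 492 L/s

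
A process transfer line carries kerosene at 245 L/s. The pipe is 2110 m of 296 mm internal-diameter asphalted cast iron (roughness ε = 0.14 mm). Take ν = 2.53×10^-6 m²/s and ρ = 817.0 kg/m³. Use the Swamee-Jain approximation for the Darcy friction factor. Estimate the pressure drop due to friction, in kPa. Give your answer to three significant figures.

Δp ≈ 656 kPa

V = 4Q/(πD²) = 4·0.245/(π·0.296²) = 3.560 m/s
Re = VD/ν = 3.560·0.296/2.53×10^-6 = 4.17×10^5 → turbulent
ε/D = 0.14/296 = 4.73×10^-4
Swamee-Jain: f = 0.01778
h_f = f(L/D)V²/(2g) = 0.01778·(2110/0.296)·3.560²/(2·9.81) = 81.90 m
Δp = ρg·h_f = 817.0·9.81·81.90 = 656.4 kPa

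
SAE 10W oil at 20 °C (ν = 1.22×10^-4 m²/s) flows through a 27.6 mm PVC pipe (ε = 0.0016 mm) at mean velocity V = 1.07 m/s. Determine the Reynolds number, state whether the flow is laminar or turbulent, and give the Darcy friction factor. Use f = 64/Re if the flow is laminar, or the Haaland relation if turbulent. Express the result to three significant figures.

Re = VD/ν = 1.070·0.0276/1.22×10^-4 = 242
Re < 2300 → laminar → f = 64/Re = 0.2644

Re ≈ 242; laminar; f = 64/Re ≈ 0.264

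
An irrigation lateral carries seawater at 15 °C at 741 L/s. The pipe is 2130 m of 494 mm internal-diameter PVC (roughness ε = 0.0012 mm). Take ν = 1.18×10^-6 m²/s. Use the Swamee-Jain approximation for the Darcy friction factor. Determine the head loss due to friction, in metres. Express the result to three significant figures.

h_f ≈ 35.5 m

V = 4Q/(πD²) = 4·0.741/(π·0.494²) = 3.866 m/s
Re = VD/ν = 3.866·0.494/1.18×10^-6 = 1.62×10^6 → turbulent
ε/D = 0.0012/494 = 2.43×10^-6
Swamee-Jain: f = 0.01080
h_f = f(L/D)V²/(2g) = 0.01080·(2130/0.494)·3.866²/(2·9.81) = 35.49 m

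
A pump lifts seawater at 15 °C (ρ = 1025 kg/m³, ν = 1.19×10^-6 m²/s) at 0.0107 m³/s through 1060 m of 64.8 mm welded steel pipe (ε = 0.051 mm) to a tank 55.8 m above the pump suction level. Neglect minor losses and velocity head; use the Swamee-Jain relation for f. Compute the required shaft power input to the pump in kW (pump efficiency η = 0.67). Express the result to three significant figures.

V = 4Q/(πD²) = 3.244 m/s; Re = 1.77×10^5; ε/D = 7.87×10^-4; f = 0.02049
h_f = f(L/D)V²/2g = 179.8 m
Total head H = z + h_f = 55.8 + 179.8 = 235.6 m
P_hyd = ρgQH = 1025·9.81·0.0107·235.6 = 25.35 kW
P_shaft = P_hyd/η = 25.35/0.67 = 37.84 kW

P_shaft ≈ 37.8 kW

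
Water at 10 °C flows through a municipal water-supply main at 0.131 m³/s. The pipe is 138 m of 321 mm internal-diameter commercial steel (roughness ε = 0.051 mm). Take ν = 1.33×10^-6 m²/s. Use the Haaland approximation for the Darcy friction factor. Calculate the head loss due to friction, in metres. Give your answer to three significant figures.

V = 4Q/(πD²) = 4·0.131/(π·0.321²) = 1.619 m/s
Re = VD/ν = 1.619·0.321/1.33×10^-6 = 3.91×10^5 → turbulent
ε/D = 0.051/321 = 1.59×10^-4
Haaland: f = 0.01526
h_f = f(L/D)V²/(2g) = 0.01526·(138/0.321)·1.619²/(2·9.81) = 0.8764 m

h_f ≈ 0.876 m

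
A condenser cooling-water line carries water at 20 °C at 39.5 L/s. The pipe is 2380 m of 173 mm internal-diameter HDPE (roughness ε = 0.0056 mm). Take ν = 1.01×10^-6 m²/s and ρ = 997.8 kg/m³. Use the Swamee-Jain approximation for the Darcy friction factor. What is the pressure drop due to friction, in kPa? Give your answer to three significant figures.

V = 4Q/(πD²) = 4·0.0395/(π·0.173²) = 1.680 m/s
Re = VD/ν = 1.680·0.173/1.01×10^-6 = 2.88×10^5 → turbulent
ε/D = 0.0056/173 = 3.24×10^-5
Swamee-Jain: f = 0.01485
h_f = f(L/D)V²/(2g) = 0.01485·(2380/0.173)·1.680²/(2·9.81) = 29.40 m
Δp = ρg·h_f = 997.8·9.81·29.40 = 287.8 kPa

Δp ≈ 288 kPa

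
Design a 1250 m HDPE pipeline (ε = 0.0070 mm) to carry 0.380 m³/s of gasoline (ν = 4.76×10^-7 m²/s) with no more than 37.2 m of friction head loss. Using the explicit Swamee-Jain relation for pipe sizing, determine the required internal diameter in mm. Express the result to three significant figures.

D ≈ 335 mm

Swamee-Jain (Type III): D = 0.66·[ε^1.25·(LQ²/(gh_f))^4.75 + ν·Q^9.4·(L/(gh_f))^5.2]^0.04
LQ²/(gh_f) = 0.4946; L/(gh_f) = 3.425
Term 1 = ε^1.25·(…)^4.75 = 1.27×10^-8; Term 2 = ν·Q^9.4·(…)^5.2 = 3.22×10^-8
D = 0.66·(1.27×10^-8 + 3.22×10^-8)^0.04 = 0.3355 m = 335 mm
Check: V = 4.30 m/s, Re = 3.03×10^6, f = 0.01062, h_f = 37.3 m ≈ 37.2 m ✓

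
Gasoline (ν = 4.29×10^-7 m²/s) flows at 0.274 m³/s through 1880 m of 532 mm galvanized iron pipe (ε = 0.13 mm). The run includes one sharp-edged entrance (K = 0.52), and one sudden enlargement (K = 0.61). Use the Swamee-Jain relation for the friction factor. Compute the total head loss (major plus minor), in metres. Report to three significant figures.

H_L ≈ 4.18 m

V = 4Q/(πD²) = 1.233 m/s; V²/2g = 0.07744 m
Re = 1.53×10^6, ε/D = 2.44×10^-4 → f = 0.01496 (Swamee-Jain)
Major: h_f = f(L/D)·V²/2g = 0.01496·3534·0.07744 = 4.094 m
Minor: ΣK = 1.13; h_m = ΣK·V²/2g = 0.08751 m
Total H_L = 4.094 + 0.08751 = 4.181 m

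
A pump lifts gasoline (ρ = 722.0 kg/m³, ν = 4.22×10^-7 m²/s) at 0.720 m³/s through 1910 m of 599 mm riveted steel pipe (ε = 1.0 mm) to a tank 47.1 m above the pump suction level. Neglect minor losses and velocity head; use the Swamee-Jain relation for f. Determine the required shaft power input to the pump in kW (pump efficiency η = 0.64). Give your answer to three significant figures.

V = 4Q/(πD²) = 2.555 m/s; Re = 3.63×10^6; ε/D = 0.00167; f = 0.02243
h_f = f(L/D)V²/2g = 23.79 m
Total head H = z + h_f = 47.1 + 23.79 = 70.89 m
P_hyd = ρgQH = 722.0·9.81·0.720·70.89 = 361.5 kW
P_shaft = P_hyd/η = 361.5/0.64 = 564.9 kW

P_shaft ≈ 565 kW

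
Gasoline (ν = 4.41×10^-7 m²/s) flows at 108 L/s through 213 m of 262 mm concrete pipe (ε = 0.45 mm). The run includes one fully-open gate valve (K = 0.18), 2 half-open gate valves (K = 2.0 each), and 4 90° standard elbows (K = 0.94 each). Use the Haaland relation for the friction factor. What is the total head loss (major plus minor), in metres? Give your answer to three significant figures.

H_L ≈ 5.40 m

V = 4Q/(πD²) = 2.003 m/s; V²/2g = 0.2045 m
Re = 1.19×10^6, ε/D = 0.00172 → f = 0.02270 (Haaland)
Major: h_f = f(L/D)·V²/2g = 0.02270·813.0·0.2045 = 3.774 m
Minor: ΣK = 7.94; h_m = ΣK·V²/2g = 1.624 m
Total H_L = 3.774 + 1.624 = 5.398 m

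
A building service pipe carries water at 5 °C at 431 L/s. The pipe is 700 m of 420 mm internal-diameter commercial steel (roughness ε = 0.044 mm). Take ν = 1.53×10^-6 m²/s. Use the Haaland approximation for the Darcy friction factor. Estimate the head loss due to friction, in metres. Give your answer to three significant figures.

h_f ≈ 11.2 m

V = 4Q/(πD²) = 4·0.431/(π·0.420²) = 3.111 m/s
Re = VD/ν = 3.111·0.420/1.53×10^-6 = 8.54×10^5 → turbulent
ε/D = 0.044/420 = 1.05×10^-4
Haaland: f = 0.01357
h_f = f(L/D)V²/(2g) = 0.01357·(700/0.420)·3.111²/(2·9.81) = 11.16 m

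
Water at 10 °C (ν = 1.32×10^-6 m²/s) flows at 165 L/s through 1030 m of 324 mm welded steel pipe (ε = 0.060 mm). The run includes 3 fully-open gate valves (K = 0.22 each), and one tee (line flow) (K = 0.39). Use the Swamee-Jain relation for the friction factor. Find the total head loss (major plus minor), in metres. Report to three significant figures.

V = 4Q/(πD²) = 2.001 m/s; V²/2g = 0.2041 m
Re = 4.91×10^5, ε/D = 1.85×10^-4 → f = 0.01540 (Swamee-Jain)
Major: h_f = f(L/D)·V²/2g = 0.01540·3179·0.2041 = 9.990 m
Minor: ΣK = 1.05; h_m = ΣK·V²/2g = 0.2143 m
Total H_L = 9.990 + 0.2143 = 10.20 m

H_L ≈ 10.2 m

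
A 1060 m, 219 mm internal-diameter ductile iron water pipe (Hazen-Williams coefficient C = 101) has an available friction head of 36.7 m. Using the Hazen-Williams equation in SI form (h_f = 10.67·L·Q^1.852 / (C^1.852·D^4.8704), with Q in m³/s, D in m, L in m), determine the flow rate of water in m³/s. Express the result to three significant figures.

Rearranging: Q = [h_f·C^1.852·D^4.8704 / (10.67·L)]^(1/1.852)
Q = [36.7·101^1.852·0.219^4.8704 / (10.67·1060)]^0.540 = 0.08433 m³/s

Q ≈ 0.0843 m³/s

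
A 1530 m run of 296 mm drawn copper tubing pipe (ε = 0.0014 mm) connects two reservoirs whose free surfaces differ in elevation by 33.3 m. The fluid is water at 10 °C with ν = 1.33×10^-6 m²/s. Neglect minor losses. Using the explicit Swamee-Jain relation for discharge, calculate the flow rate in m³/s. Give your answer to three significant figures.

Swamee-Jain (Type II): Q = -0.965·√(gD⁵h_f/L)·ln[ε/(3.7D) + √(3.17ν²L/(gD³h_f))]
√(gD⁵h_f/L) = √(9.81·0.296⁵·33.3/1530) = 0.02203
ε/(3.7D) = 1.28×10^-6; √(3.17ν²L/(gD³h_f)) = 3.18×10^-5
Q = -0.965·0.02203·ln(3.310×10^-5) = 0.2193 m³/s
Check: V = 3.19 m/s, Re = 7.09×10^5, f = 0.01240, h_f = 33.2 m ≈ 33.3 m ✓

Q ≈ 0.219 m³/s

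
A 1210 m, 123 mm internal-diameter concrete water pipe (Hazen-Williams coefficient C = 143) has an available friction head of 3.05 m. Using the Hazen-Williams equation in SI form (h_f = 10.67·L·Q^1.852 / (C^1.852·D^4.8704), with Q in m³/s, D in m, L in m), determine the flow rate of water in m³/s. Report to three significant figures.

Rearranging: Q = [h_f·C^1.852·D^4.8704 / (10.67·L)]^(1/1.852)
Q = [3.05·143^1.852·0.123^4.8704 / (10.67·1210)]^0.540 = 0.006364 m³/s

Q ≈ 0.00636 m³/s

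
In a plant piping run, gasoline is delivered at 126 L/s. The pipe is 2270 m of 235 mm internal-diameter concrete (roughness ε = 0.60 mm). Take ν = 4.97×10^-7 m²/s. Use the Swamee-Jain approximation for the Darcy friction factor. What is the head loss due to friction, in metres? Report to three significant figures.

V = 4Q/(πD²) = 4·0.126/(π·0.235²) = 2.905 m/s
Re = VD/ν = 2.905·0.235/4.97×10^-7 = 1.37×10^6 → turbulent
ε/D = 0.60/235 = 0.00255
Swamee-Jain: f = 0.02519
h_f = f(L/D)V²/(2g) = 0.02519·(2270/0.235)·2.905²/(2·9.81) = 104.7 m

h_f ≈ 105 m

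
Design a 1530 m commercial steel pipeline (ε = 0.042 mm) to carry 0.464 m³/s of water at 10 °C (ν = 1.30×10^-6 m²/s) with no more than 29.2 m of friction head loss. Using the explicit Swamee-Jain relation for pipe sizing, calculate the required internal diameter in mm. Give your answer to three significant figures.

D ≈ 420 mm

Swamee-Jain (Type III): D = 0.66·[ε^1.25·(LQ²/(gh_f))^4.75 + ν·Q^9.4·(L/(gh_f))^5.2]^0.04
LQ²/(gh_f) = 1.150; L/(gh_f) = 5.341
Term 1 = ε^1.25·(…)^4.75 = 6.57×10^-6; Term 2 = ν·Q^9.4·(…)^5.2 = 5.79×10^-6
D = 0.66·(6.57×10^-6 + 5.79×10^-6)^0.04 = 0.4200 m = 420 mm
Check: V = 3.35 m/s, Re = 1.08×10^6, f = 0.01342, h_f = 28.0 m ≈ 29.2 m ✓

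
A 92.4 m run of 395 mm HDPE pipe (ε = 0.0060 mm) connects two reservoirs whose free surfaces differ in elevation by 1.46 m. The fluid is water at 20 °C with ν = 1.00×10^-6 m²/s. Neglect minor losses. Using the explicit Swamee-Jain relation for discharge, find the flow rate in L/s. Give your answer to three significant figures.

Swamee-Jain (Type II): Q = -0.965·√(gD⁵h_f/L)·ln[ε/(3.7D) + √(3.17ν²L/(gD³h_f))]
√(gD⁵h_f/L) = √(9.81·0.395⁵·1.46/92.4) = 0.03861
ε/(3.7D) = 4.11×10^-6; √(3.17ν²L/(gD³h_f)) = 1.82×10^-5
Q = -0.965·0.03861·ln(2.232×10^-5) = 0.3990 m³/s
Check: V = 3.26 m/s, Re = 1.29×10^6, f = 0.01156, h_f = 1.46 m ≈ 1.46 m ✓

Q ≈ 399 L/s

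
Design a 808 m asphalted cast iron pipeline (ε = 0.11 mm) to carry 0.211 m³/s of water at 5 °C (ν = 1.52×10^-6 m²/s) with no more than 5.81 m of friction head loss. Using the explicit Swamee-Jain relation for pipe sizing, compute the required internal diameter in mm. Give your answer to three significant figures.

D ≈ 390 mm

Swamee-Jain (Type III): D = 0.66·[ε^1.25·(LQ²/(gh_f))^4.75 + ν·Q^9.4·(L/(gh_f))^5.2]^0.04
LQ²/(gh_f) = 0.6311; L/(gh_f) = 14.18
Term 1 = ε^1.25·(…)^4.75 = 1.27×10^-6; Term 2 = ν·Q^9.4·(…)^5.2 = 6.58×10^-7
D = 0.66·(1.27×10^-6 + 6.58×10^-7)^0.04 = 0.3899 m = 390 mm
Check: V = 1.77 m/s, Re = 4.53×10^5, f = 0.01635, h_f = 5.39 m ≈ 5.81 m ✓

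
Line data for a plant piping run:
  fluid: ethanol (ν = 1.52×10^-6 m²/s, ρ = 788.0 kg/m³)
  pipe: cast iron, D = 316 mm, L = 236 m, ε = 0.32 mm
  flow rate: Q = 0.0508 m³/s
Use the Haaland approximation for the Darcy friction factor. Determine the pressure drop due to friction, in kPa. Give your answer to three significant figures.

Δp ≈ 2.65 kPa

V = 4Q/(πD²) = 4·0.0508/(π·0.316²) = 0.6477 m/s
Re = VD/ν = 0.6477·0.316/1.52×10^-6 = 1.35×10^5 → turbulent
ε/D = 0.32/316 = 0.00101
Haaland: f = 0.02149
h_f = f(L/D)V²/(2g) = 0.02149·(236/0.316)·0.6477²/(2·9.81) = 0.3432 m
Δp = ρg·h_f = 788.0·9.81·0.3432 = 2.653 kPa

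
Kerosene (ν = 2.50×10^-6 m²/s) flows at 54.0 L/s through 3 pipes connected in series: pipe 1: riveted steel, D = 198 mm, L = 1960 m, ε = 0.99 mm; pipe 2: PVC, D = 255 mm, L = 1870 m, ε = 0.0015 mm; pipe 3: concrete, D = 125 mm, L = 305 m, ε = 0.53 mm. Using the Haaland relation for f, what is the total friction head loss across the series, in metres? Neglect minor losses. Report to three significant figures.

Pipe 1: V = 1.754 m/s, Re = 1.39×10^5, ε/D = 0.00500, f = 0.03105, h_1 = f(L/D)V²/2g = 48.18 m
Pipe 2: V = 1.057 m/s, Re = 1.08×10^5, ε/D = 5.88×10^-6, f = 0.01757, h_2 = f(L/D)V²/2g = 7.341 m
Pipe 3: V = 4.400 m/s, Re = 2.20×10^5, ε/D = 0.00424, f = 0.02940, h_3 = f(L/D)V²/2g = 70.80 m
Series → Q common, losses add: H = Σh = 126.3 m

H ≈ 126 m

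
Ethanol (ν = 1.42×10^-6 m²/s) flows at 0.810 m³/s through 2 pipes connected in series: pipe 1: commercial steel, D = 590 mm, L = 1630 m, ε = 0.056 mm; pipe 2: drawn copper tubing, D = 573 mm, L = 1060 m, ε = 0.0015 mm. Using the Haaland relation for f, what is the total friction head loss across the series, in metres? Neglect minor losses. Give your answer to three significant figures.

Pipe 1: V = 2.963 m/s, Re = 1.23×10^6, ε/D = 9.49×10^-5, f = 0.01304, h_1 = f(L/D)V²/2g = 16.11 m
Pipe 2: V = 3.141 m/s, Re = 1.27×10^6, ε/D = 2.62×10^-6, f = 0.01119, h_2 = f(L/D)V²/2g = 10.41 m
Series → Q common, losses add: H = Σh = 26.52 m

H ≈ 26.5 m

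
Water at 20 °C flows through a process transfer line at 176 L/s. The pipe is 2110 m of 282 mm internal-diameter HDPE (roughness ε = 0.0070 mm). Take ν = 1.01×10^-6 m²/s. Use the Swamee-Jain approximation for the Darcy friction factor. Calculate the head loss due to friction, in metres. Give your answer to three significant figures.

h_f ≈ 38.1 m

V = 4Q/(πD²) = 4·0.176/(π·0.282²) = 2.818 m/s
Re = VD/ν = 2.818·0.282/1.01×10^-6 = 7.87×10^5 → turbulent
ε/D = 0.0070/282 = 2.48×10^-5
Swamee-Jain: f = 0.01260
h_f = f(L/D)V²/(2g) = 0.01260·(2110/0.282)·2.818²/(2·9.81) = 38.14 m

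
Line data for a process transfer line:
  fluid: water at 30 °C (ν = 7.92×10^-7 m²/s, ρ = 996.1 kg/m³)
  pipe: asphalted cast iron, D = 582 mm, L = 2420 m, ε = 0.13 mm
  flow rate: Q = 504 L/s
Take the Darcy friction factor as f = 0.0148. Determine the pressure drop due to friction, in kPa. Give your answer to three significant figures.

Δp ≈ 110 kPa

V = 4Q/(πD²) = 4·0.504/(π·0.582²) = 1.895 m/s
h_f = f(L/D)V²/(2g) = 0.01480·(2420/0.582)·1.895²/(2·9.81) = 11.26 m
Δp = ρg·h_f = 996.1·9.81·11.26 = 110.0 kPa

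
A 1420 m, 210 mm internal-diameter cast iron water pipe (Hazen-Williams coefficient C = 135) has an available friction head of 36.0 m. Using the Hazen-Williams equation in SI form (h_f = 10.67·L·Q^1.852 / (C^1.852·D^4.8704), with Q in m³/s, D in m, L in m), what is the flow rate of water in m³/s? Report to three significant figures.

Q ≈ 0.0853 m³/s

Rearranging: Q = [h_f·C^1.852·D^4.8704 / (10.67·L)]^(1/1.852)
Q = [36.0·135^1.852·0.210^4.8704 / (10.67·1420)]^0.540 = 0.08530 m³/s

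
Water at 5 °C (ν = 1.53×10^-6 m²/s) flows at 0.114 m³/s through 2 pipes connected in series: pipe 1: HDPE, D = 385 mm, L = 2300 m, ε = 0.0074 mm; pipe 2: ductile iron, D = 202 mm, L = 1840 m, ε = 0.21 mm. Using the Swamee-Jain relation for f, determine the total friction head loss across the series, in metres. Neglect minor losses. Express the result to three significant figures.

H ≈ 125 m

Pipe 1: V = 0.9792 m/s, Re = 2.46×10^5, ε/D = 1.92×10^-5, f = 0.01512, h_1 = f(L/D)V²/2g = 4.414 m
Pipe 2: V = 3.557 m/s, Re = 4.70×10^5, ε/D = 0.00104, f = 0.02056, h_2 = f(L/D)V²/2g = 120.8 m
Series → Q common, losses add: H = Σh = 125.2 m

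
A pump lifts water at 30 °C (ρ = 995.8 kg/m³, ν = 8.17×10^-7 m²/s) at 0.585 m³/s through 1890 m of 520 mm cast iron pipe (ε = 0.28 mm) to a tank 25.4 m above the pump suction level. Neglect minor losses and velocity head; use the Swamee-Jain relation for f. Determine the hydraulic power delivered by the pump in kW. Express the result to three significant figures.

P_hyd ≈ 284 kW

V = 4Q/(πD²) = 2.755 m/s; Re = 1.75×10^6; ε/D = 5.38×10^-4; f = 0.01733
h_f = f(L/D)V²/2g = 24.37 m
Total head H = z + h_f = 25.4 + 24.37 = 49.77 m
P_hyd = ρgQH = 995.8·9.81·0.585·49.77 = 284.4 kW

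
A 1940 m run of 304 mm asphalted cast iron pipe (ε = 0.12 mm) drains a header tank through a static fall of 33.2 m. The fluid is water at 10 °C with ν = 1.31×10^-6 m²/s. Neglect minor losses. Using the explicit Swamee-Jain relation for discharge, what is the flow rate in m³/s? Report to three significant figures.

Swamee-Jain (Type II): Q = -0.965·√(gD⁵h_f/L)·ln[ε/(3.7D) + √(3.17ν²L/(gD³h_f))]
√(gD⁵h_f/L) = √(9.81·0.304⁵·33.2/1940) = 0.02088
ε/(3.7D) = 1.07×10^-4; √(3.17ν²L/(gD³h_f)) = 3.40×10^-5
Q = -0.965·0.02088·ln(1.406×10^-4) = 0.1787 m³/s
Check: V = 2.46 m/s, Re = 5.71×10^5, f = 0.01695, h_f = 33.4 m ≈ 33.2 m ✓

Q ≈ 0.179 m³/s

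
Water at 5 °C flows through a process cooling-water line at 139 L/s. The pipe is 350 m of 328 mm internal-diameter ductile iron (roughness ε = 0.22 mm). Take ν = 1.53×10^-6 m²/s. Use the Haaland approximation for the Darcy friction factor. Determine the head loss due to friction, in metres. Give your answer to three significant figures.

V = 4Q/(πD²) = 4·0.139/(π·0.328²) = 1.645 m/s
Re = VD/ν = 1.645·0.328/1.53×10^-6 = 3.53×10^5 → turbulent
ε/D = 0.22/328 = 6.71×10^-4
Haaland: f = 0.01885
h_f = f(L/D)V²/(2g) = 0.01885·(350/0.328)·1.645²/(2·9.81) = 2.774 m

h_f ≈ 2.77 m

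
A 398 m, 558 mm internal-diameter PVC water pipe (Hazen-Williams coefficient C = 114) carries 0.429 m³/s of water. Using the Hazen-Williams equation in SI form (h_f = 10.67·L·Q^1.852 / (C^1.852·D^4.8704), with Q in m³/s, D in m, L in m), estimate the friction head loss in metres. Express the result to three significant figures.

h_f = 10.67·398·0.429^1.852 / (114^1.852·0.558^4.8704) = 2.355 m

h_f ≈ 2.35 m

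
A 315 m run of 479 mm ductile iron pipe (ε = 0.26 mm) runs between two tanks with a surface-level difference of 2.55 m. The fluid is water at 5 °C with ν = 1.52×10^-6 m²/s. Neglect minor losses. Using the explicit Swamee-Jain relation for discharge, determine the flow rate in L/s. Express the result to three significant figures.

Swamee-Jain (Type II): Q = -0.965·√(gD⁵h_f/L)·ln[ε/(3.7D) + √(3.17ν²L/(gD³h_f))]
√(gD⁵h_f/L) = √(9.81·0.479⁵·2.55/315) = 0.04475
ε/(3.7D) = 1.47×10^-4; √(3.17ν²L/(gD³h_f)) = 2.90×10^-5
Q = -0.965·0.04475·ln(1.757×10^-4) = 0.3734 m³/s
Check: V = 2.07 m/s, Re = 6.53×10^5, f = 0.01783, h_f = 2.57 m ≈ 2.55 m ✓

Q ≈ 373 L/s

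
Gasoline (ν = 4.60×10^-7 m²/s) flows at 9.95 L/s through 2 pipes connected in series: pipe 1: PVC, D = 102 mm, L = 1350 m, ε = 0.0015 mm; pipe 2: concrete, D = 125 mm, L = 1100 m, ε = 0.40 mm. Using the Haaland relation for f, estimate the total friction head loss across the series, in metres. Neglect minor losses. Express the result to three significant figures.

H ≈ 22.8 m

Pipe 1: V = 1.218 m/s, Re = 2.70×10^5, ε/D = 1.47×10^-5, f = 0.01474, h_1 = f(L/D)V²/2g = 14.75 m
Pipe 2: V = 0.8108 m/s, Re = 2.20×10^5, ε/D = 0.00320, f = 0.02722, h_2 = f(L/D)V²/2g = 8.027 m
Series → Q common, losses add: H = Σh = 22.77 m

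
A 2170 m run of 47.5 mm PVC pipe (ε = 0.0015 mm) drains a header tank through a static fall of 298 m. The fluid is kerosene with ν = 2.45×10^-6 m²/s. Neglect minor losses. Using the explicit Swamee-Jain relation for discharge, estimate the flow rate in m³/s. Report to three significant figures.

Swamee-Jain (Type II): Q = -0.965·√(gD⁵h_f/L)·ln[ε/(3.7D) + √(3.17ν²L/(gD³h_f))]
√(gD⁵h_f/L) = √(9.81·0.0475⁵·298/2170) = 5.708×10^-4
ε/(3.7D) = 8.53×10^-6; √(3.17ν²L/(gD³h_f)) = 3.63×10^-4
Q = -0.965·5.708×10^-4·ln(3.716×10^-4) = 0.004350 m³/s
Check: V = 2.45 m/s, Re = 4.76×10^4, f = 0.02112, h_f = 296 m ≈ 298 m ✓

Q ≈ 0.00435 m³/s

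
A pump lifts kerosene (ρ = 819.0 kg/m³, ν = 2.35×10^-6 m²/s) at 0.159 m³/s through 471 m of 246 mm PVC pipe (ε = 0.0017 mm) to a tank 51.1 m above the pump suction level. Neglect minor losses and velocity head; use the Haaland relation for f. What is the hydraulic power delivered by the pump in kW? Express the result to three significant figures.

P_hyd ≈ 84.8 kW

V = 4Q/(πD²) = 3.345 m/s; Re = 3.50×10^5; ε/D = 6.91×10^-6; f = 0.01400
h_f = f(L/D)V²/2g = 15.29 m
Total head H = z + h_f = 51.1 + 15.29 = 66.39 m
P_hyd = ρgQH = 819.0·9.81·0.159·66.39 = 84.81 kW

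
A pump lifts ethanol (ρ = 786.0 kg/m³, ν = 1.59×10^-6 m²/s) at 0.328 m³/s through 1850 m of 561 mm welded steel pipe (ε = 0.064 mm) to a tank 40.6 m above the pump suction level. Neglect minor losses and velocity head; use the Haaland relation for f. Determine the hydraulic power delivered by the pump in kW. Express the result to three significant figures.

V = 4Q/(πD²) = 1.327 m/s; Re = 4.68×10^5; ε/D = 1.14×10^-4; f = 0.01453
h_f = f(L/D)V²/2g = 4.299 m
Total head H = z + h_f = 40.6 + 4.299 = 44.90 m
P_hyd = ρgQH = 786.0·9.81·0.328·44.90 = 113.6 kW

P_hyd ≈ 114 kW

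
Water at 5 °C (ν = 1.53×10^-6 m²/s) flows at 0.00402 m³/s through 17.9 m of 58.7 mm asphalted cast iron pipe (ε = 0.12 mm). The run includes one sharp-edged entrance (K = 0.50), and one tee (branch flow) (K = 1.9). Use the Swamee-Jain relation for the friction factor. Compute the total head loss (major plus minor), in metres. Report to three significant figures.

H_L ≈ 1.18 m

V = 4Q/(πD²) = 1.485 m/s; V²/2g = 0.1125 m
Re = 5.70×10^4, ε/D = 0.00204 → f = 0.02655 (Swamee-Jain)
Major: h_f = f(L/D)·V²/2g = 0.02655·304.9·0.1125 = 0.9104 m
Minor: ΣK = 2.40; h_m = ΣK·V²/2g = 0.2699 m
Total H_L = 0.9104 + 0.2699 = 1.180 m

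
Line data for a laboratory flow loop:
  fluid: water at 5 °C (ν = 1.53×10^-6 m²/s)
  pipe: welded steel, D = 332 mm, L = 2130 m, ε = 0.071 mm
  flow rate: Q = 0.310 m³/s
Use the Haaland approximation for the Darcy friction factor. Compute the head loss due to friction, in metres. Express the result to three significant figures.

V = 4Q/(πD²) = 4·0.310/(π·0.332²) = 3.581 m/s
Re = VD/ν = 3.581·0.332/1.53×10^-6 = 7.77×10^5 → turbulent
ε/D = 0.071/332 = 2.14×10^-4
Haaland: f = 0.01495
h_f = f(L/D)V²/(2g) = 0.01495·(2130/0.332)·3.581²/(2·9.81) = 62.70 m

h_f ≈ 62.7 m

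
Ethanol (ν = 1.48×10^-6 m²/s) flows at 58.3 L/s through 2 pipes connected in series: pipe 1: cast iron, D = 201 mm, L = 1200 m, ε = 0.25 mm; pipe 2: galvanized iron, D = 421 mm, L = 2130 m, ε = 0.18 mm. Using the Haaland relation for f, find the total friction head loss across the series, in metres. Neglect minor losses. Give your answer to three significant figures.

H ≈ 23.1 m

Pipe 1: V = 1.837 m/s, Re = 2.50×10^5, ε/D = 0.00124, f = 0.02164, h_1 = f(L/D)V²/2g = 22.22 m
Pipe 2: V = 0.4188 m/s, Re = 1.19×10^5, ε/D = 4.28×10^-4, f = 0.01931, h_2 = f(L/D)V²/2g = 0.8735 m
Series → Q common, losses add: H = Σh = 23.10 m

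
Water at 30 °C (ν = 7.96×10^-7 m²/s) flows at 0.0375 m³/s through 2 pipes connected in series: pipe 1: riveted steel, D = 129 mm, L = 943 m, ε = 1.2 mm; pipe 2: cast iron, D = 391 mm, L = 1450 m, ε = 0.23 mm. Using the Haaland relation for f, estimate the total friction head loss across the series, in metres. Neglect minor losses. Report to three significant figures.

Pipe 1: V = 2.869 m/s, Re = 4.65×10^5, ε/D = 0.00930, f = 0.03719, h_1 = f(L/D)V²/2g = 114.1 m
Pipe 2: V = 0.3123 m/s, Re = 1.53×10^5, ε/D = 5.88×10^-4, f = 0.01953, h_2 = f(L/D)V²/2g = 0.3600 m
Series → Q common, losses add: H = Σh = 114.4 m

H ≈ 114 m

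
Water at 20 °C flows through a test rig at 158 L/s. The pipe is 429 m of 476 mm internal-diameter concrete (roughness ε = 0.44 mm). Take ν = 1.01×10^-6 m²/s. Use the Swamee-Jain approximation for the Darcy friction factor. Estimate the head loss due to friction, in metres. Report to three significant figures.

V = 4Q/(πD²) = 4·0.158/(π·0.476²) = 0.8879 m/s
Re = VD/ν = 0.8879·0.476/1.01×10^-6 = 4.18×10^5 → turbulent
ε/D = 0.44/476 = 9.24×10^-4
Swamee-Jain: f = 0.02014
h_f = f(L/D)V²/(2g) = 0.02014·(429/0.476)·0.8879²/(2·9.81) = 0.7294 m

h_f ≈ 0.729 m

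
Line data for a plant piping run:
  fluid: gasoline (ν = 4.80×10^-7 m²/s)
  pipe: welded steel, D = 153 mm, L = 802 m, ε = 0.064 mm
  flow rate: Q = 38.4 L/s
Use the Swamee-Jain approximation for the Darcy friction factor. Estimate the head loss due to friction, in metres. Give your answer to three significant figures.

h_f ≈ 19.8 m

V = 4Q/(πD²) = 4·0.0384/(π·0.153²) = 2.089 m/s
Re = VD/ν = 2.089·0.153/4.80×10^-7 = 6.66×10^5 → turbulent
ε/D = 0.064/153 = 4.18×10^-4
Swamee-Jain: f = 0.01699
h_f = f(L/D)V²/(2g) = 0.01699·(802/0.153)·2.089²/(2·9.81) = 19.80 m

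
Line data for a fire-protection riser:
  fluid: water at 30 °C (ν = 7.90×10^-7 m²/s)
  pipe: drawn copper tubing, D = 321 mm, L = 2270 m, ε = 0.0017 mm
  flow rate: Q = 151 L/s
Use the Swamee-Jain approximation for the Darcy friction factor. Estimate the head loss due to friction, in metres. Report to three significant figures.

V = 4Q/(πD²) = 4·0.151/(π·0.321²) = 1.866 m/s
Re = VD/ν = 1.866·0.321/7.90×10^-7 = 7.58×10^5 → turbulent
ε/D = 0.0017/321 = 5.30×10^-6
Swamee-Jain: f = 0.01228
h_f = f(L/D)V²/(2g) = 0.01228·(2270/0.321)·1.866²/(2·9.81) = 15.41 m

h_f ≈ 15.4 m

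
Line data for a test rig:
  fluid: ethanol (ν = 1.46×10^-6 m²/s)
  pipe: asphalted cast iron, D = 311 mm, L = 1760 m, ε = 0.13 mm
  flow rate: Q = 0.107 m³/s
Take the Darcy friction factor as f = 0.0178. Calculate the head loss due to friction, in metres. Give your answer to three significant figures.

h_f ≈ 10.2 m

V = 4Q/(πD²) = 4·0.107/(π·0.311²) = 1.409 m/s
h_f = f(L/D)V²/(2g) = 0.01780·(1760/0.311)·1.409²/(2·9.81) = 10.19 m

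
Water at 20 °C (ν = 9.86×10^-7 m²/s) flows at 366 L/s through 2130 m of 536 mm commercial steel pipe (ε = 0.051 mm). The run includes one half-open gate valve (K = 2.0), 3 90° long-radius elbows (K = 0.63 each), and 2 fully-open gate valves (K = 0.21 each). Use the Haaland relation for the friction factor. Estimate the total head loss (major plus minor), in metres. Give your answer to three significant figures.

H_L ≈ 7.72 m

V = 4Q/(πD²) = 1.622 m/s; V²/2g = 0.1341 m
Re = 8.82×10^5, ε/D = 9.51×10^-5 → f = 0.01340 (Haaland)
Major: h_f = f(L/D)·V²/2g = 0.01340·3974·0.1341 = 7.140 m
Minor: ΣK = 4.31; h_m = ΣK·V²/2g = 0.5780 m
Total H_L = 7.140 + 0.5780 = 7.718 m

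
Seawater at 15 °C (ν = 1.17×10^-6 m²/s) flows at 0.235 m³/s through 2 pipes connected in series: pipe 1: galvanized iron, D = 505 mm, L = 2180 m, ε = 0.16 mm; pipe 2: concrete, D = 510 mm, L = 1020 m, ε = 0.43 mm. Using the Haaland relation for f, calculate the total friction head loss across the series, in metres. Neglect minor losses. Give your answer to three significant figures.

Pipe 1: V = 1.173 m/s, Re = 5.06×10^5, ε/D = 3.17×10^-4, f = 0.01628, h_1 = f(L/D)V²/2g = 4.929 m
Pipe 2: V = 1.150 m/s, Re = 5.01×10^5, ε/D = 8.43×10^-4, f = 0.01947, h_2 = f(L/D)V²/2g = 2.626 m
Series → Q common, losses add: H = Σh = 7.556 m

H ≈ 7.56 m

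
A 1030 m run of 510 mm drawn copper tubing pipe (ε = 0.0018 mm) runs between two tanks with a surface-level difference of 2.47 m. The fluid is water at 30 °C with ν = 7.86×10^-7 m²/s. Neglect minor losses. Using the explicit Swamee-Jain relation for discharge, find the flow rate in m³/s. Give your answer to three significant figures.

Swamee-Jain (Type II): Q = -0.965·√(gD⁵h_f/L)·ln[ε/(3.7D) + √(3.17ν²L/(gD³h_f))]
√(gD⁵h_f/L) = √(9.81·0.510⁵·2.47/1030) = 0.02849
ε/(3.7D) = 9.54×10^-7; √(3.17ν²L/(gD³h_f)) = 2.51×10^-5
Q = -0.965·0.02849·ln(2.601×10^-5) = 0.2902 m³/s
Check: V = 1.42 m/s, Re = 9.22×10^5, f = 0.01185, h_f = 2.46 m ≈ 2.47 m ✓

Q ≈ 0.290 m³/s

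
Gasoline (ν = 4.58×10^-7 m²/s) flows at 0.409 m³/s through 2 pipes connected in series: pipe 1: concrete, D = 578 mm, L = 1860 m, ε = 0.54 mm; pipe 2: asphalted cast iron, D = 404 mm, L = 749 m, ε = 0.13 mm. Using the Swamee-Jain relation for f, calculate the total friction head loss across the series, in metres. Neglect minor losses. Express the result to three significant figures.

Pipe 1: V = 1.559 m/s, Re = 1.97×10^6, ε/D = 9.34×10^-4, f = 0.01954, h_1 = f(L/D)V²/2g = 7.787 m
Pipe 2: V = 3.191 m/s, Re = 2.81×10^6, ε/D = 3.22×10^-4, f = 0.01549, h_2 = f(L/D)V²/2g = 14.90 m
Series → Q common, losses add: H = Σh = 22.68 m

H ≈ 22.7 m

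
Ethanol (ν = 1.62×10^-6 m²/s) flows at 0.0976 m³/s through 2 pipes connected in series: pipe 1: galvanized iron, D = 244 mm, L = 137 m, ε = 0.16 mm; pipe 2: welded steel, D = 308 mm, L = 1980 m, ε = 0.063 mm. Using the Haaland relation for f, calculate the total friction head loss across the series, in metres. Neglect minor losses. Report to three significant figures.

H ≈ 11.6 m

Pipe 1: V = 2.087 m/s, Re = 3.14×10^5, ε/D = 6.56×10^-4, f = 0.01888, h_1 = f(L/D)V²/2g = 2.354 m
Pipe 2: V = 1.310 m/s, Re = 2.49×10^5, ε/D = 2.05×10^-4, f = 0.01644, h_2 = f(L/D)V²/2g = 9.245 m
Series → Q common, losses add: H = Σh = 11.60 m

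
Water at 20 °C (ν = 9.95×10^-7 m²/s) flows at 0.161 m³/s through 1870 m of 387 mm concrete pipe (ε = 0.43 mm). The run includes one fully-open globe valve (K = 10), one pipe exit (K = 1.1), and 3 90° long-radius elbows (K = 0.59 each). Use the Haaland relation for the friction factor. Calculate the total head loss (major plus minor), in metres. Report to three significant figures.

H_L ≈ 10.8 m

V = 4Q/(πD²) = 1.369 m/s; V²/2g = 0.09548 m
Re = 5.32×10^5, ε/D = 0.00111 → f = 0.02065 (Haaland)
Major: h_f = f(L/D)·V²/2g = 0.02065·4832·0.09548 = 9.526 m
Minor: ΣK = 12.9; h_m = ΣK·V²/2g = 1.229 m
Total H_L = 9.526 + 1.229 = 10.75 m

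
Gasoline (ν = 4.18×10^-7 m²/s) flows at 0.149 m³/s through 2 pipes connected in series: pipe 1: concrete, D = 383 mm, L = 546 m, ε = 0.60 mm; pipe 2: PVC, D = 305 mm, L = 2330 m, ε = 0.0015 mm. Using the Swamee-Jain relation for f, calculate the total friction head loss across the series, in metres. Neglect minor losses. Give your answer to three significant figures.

Pipe 1: V = 1.293 m/s, Re = 1.19×10^6, ε/D = 0.00157, f = 0.02223, h_1 = f(L/D)V²/2g = 2.702 m
Pipe 2: V = 2.039 m/s, Re = 1.49×10^6, ε/D = 4.92×10^-6, f = 0.01103, h_2 = f(L/D)V²/2g = 17.85 m
Series → Q common, losses add: H = Σh = 20.56 m

H ≈ 20.6 m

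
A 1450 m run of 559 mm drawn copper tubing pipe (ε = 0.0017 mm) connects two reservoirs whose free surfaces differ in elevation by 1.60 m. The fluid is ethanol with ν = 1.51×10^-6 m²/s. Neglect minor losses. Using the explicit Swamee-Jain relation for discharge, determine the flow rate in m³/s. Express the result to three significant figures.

Q ≈ 0.227 m³/s

Swamee-Jain (Type II): Q = -0.965·√(gD⁵h_f/L)·ln[ε/(3.7D) + √(3.17ν²L/(gD³h_f))]
√(gD⁵h_f/L) = √(9.81·0.559⁵·1.60/1450) = 0.02431
ε/(3.7D) = 8.22×10^-7; √(3.17ν²L/(gD³h_f)) = 6.18×10^-5
Q = -0.965·0.02431·ln(6.265×10^-5) = 0.2270 m³/s
Check: V = 0.925 m/s, Re = 3.42×10^5, f = 0.01406, h_f = 1.59 m ≈ 1.60 m ✓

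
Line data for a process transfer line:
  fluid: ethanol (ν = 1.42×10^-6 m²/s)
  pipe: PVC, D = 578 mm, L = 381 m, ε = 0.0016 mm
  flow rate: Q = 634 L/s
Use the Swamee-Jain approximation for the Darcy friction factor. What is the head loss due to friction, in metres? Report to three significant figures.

V = 4Q/(πD²) = 4·0.634/(π·0.578²) = 2.416 m/s
Re = VD/ν = 2.416·0.578/1.42×10^-6 = 9.84×10^5 → turbulent
ε/D = 0.0016/578 = 2.77×10^-6
Swamee-Jain: f = 0.01171
h_f = f(L/D)V²/(2g) = 0.01171·(381/0.578)·2.416²/(2·9.81) = 2.297 m

h_f ≈ 2.30 m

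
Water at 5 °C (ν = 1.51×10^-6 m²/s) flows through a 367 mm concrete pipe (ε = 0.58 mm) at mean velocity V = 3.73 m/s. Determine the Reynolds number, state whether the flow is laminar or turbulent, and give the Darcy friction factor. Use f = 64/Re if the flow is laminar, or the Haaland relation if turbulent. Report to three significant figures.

Re ≈ 9.07×10^5; turbulent; f ≈ 0.0223

Re = VD/ν = 3.730·0.367/1.51×10^-6 = 9.07×10^5
Re > 4000 → turbulent; ε/D = 0.00158
Haaland: f = 0.02228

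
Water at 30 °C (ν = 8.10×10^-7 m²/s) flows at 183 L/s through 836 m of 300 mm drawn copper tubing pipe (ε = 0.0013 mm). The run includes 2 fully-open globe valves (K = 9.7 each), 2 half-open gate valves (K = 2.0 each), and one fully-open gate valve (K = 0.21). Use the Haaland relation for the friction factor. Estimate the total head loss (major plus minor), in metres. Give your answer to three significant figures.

H_L ≈ 19.2 m

V = 4Q/(πD²) = 2.589 m/s; V²/2g = 0.3416 m
Re = 9.59×10^5, ε/D = 4.33×10^-6 → f = 0.01174 (Haaland)
Major: h_f = f(L/D)·V²/2g = 0.01174·2787·0.3416 = 11.18 m
Minor: ΣK = 23.6; h_m = ΣK·V²/2g = 8.066 m
Total H_L = 11.18 + 8.066 = 19.24 m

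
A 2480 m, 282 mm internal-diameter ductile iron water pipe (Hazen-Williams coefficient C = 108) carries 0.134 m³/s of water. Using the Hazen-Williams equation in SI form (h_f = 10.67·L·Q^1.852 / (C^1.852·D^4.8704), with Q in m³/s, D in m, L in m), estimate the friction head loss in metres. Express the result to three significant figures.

h_f = 10.67·2480·0.134^1.852 / (108^1.852·0.282^4.8704) = 52.19 m

h_f ≈ 52.2 m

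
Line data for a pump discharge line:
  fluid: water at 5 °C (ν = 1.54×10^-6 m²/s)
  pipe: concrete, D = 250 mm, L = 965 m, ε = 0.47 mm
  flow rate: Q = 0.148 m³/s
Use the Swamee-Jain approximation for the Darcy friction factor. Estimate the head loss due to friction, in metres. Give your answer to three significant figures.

V = 4Q/(πD²) = 4·0.148/(π·0.250²) = 3.015 m/s
Re = VD/ν = 3.015·0.250/1.54×10^-6 = 4.89×10^5 → turbulent
ε/D = 0.47/250 = 0.00188
Swamee-Jain: f = 0.02355
h_f = f(L/D)V²/(2g) = 0.02355·(965/0.250)·3.015²/(2·9.81) = 42.11 m

h_f ≈ 42.1 m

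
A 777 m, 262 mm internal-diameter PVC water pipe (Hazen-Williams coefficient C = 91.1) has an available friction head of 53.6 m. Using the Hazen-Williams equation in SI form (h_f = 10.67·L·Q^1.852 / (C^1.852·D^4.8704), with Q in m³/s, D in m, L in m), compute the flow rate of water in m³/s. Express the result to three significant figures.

Rearranging: Q = [h_f·C^1.852·D^4.8704 / (10.67·L)]^(1/1.852)
Q = [53.6·91.1^1.852·0.262^4.8704 / (10.67·777)]^0.540 = 0.1768 m³/s

Q ≈ 0.177 m³/s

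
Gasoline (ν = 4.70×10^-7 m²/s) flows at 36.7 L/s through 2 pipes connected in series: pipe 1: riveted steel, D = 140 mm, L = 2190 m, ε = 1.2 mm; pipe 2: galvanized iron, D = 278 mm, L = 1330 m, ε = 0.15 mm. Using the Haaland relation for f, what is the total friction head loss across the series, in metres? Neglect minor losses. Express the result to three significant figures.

Pipe 1: V = 2.384 m/s, Re = 7.10×10^5, ε/D = 0.00857, f = 0.03616, h_1 = f(L/D)V²/2g = 163.9 m
Pipe 2: V = 0.6046 m/s, Re = 3.58×10^5, ε/D = 5.40×10^-4, f = 0.01811, h_2 = f(L/D)V²/2g = 1.615 m
Series → Q common, losses add: H = Σh = 165.5 m

H ≈ 165 m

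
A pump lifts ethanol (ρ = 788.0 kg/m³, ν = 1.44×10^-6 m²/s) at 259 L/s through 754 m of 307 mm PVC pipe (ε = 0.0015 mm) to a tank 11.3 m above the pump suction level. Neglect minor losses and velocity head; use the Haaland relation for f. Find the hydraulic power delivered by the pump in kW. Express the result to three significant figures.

P_hyd ≈ 60.2 kW

V = 4Q/(πD²) = 3.499 m/s; Re = 7.46×10^5; ε/D = 4.89×10^-6; f = 0.01225
h_f = f(L/D)V²/2g = 18.77 m
Total head H = z + h_f = 11.3 + 18.77 = 30.07 m
P_hyd = ρgQH = 788.0·9.81·0.259·30.07 = 60.20 kW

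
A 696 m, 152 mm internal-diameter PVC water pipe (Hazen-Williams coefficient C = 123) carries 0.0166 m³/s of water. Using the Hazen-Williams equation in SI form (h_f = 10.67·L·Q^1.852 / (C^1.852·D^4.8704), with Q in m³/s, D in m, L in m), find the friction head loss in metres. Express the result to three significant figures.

h_f ≈ 4.88 m

h_f = 10.67·696·0.0166^1.852 / (123^1.852·0.152^4.8704) = 4.883 m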